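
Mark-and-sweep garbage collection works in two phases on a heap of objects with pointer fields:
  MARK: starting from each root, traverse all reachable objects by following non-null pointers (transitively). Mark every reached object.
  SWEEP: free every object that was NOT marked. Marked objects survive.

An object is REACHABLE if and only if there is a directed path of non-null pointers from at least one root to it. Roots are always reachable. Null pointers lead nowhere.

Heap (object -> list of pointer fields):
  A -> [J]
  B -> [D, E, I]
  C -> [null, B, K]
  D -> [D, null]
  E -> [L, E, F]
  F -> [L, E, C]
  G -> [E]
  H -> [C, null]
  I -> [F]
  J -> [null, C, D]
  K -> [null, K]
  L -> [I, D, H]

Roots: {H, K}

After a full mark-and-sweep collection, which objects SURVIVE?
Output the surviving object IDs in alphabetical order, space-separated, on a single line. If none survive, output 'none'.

Answer: B C D E F H I K L

Derivation:
Roots: H K
Mark H: refs=C null, marked=H
Mark K: refs=null K, marked=H K
Mark C: refs=null B K, marked=C H K
Mark B: refs=D E I, marked=B C H K
Mark D: refs=D null, marked=B C D H K
Mark E: refs=L E F, marked=B C D E H K
Mark I: refs=F, marked=B C D E H I K
Mark L: refs=I D H, marked=B C D E H I K L
Mark F: refs=L E C, marked=B C D E F H I K L
Unmarked (collected): A G J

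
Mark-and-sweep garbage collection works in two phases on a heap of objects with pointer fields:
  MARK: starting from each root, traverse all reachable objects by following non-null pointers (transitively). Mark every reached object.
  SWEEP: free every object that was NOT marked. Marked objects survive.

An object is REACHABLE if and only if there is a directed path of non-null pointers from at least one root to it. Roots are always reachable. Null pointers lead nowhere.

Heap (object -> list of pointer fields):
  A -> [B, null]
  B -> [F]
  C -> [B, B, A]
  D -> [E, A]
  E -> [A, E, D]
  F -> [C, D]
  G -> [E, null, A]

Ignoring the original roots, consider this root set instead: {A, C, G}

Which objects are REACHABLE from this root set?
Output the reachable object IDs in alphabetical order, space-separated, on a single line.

Roots: A C G
Mark A: refs=B null, marked=A
Mark C: refs=B B A, marked=A C
Mark G: refs=E null A, marked=A C G
Mark B: refs=F, marked=A B C G
Mark E: refs=A E D, marked=A B C E G
Mark F: refs=C D, marked=A B C E F G
Mark D: refs=E A, marked=A B C D E F G
Unmarked (collected): (none)

Answer: A B C D E F G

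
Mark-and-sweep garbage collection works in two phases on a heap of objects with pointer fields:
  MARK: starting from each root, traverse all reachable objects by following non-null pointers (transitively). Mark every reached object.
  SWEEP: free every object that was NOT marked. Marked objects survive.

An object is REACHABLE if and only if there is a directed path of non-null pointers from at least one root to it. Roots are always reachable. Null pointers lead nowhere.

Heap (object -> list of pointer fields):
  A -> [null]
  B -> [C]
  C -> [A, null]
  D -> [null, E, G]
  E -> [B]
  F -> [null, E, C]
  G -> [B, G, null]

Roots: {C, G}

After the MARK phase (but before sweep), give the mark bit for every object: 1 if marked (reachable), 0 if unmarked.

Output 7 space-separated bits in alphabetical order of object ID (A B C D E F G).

Roots: C G
Mark C: refs=A null, marked=C
Mark G: refs=B G null, marked=C G
Mark A: refs=null, marked=A C G
Mark B: refs=C, marked=A B C G
Unmarked (collected): D E F

Answer: 1 1 1 0 0 0 1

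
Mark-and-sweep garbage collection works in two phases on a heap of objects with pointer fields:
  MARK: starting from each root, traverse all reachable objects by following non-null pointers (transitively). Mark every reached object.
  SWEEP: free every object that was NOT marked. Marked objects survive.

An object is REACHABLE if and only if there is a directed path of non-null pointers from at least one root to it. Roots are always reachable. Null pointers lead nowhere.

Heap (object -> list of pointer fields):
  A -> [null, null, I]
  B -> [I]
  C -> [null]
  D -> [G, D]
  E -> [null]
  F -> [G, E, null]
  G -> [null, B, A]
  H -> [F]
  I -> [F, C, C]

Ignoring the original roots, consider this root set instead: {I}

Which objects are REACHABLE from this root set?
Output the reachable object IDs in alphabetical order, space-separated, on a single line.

Roots: I
Mark I: refs=F C C, marked=I
Mark F: refs=G E null, marked=F I
Mark C: refs=null, marked=C F I
Mark G: refs=null B A, marked=C F G I
Mark E: refs=null, marked=C E F G I
Mark B: refs=I, marked=B C E F G I
Mark A: refs=null null I, marked=A B C E F G I
Unmarked (collected): D H

Answer: A B C E F G I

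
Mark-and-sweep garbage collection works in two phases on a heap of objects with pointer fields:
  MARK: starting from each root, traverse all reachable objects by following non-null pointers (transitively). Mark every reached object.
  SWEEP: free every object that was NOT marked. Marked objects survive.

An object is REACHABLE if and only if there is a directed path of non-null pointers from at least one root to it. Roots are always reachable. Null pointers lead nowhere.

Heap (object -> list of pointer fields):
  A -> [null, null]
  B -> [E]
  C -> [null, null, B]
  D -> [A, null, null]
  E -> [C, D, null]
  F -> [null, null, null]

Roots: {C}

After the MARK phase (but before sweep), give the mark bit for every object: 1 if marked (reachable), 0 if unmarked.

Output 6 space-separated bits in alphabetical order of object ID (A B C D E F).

Roots: C
Mark C: refs=null null B, marked=C
Mark B: refs=E, marked=B C
Mark E: refs=C D null, marked=B C E
Mark D: refs=A null null, marked=B C D E
Mark A: refs=null null, marked=A B C D E
Unmarked (collected): F

Answer: 1 1 1 1 1 0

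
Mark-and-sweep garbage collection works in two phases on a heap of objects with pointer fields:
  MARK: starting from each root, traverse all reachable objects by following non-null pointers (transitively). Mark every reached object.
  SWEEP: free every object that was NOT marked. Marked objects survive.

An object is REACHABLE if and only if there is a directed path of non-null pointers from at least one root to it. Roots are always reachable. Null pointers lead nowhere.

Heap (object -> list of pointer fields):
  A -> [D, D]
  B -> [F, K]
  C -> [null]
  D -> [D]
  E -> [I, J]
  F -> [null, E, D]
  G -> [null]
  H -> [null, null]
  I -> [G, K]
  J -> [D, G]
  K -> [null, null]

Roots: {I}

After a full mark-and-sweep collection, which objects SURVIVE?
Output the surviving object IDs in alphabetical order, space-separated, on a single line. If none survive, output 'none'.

Roots: I
Mark I: refs=G K, marked=I
Mark G: refs=null, marked=G I
Mark K: refs=null null, marked=G I K
Unmarked (collected): A B C D E F H J

Answer: G I K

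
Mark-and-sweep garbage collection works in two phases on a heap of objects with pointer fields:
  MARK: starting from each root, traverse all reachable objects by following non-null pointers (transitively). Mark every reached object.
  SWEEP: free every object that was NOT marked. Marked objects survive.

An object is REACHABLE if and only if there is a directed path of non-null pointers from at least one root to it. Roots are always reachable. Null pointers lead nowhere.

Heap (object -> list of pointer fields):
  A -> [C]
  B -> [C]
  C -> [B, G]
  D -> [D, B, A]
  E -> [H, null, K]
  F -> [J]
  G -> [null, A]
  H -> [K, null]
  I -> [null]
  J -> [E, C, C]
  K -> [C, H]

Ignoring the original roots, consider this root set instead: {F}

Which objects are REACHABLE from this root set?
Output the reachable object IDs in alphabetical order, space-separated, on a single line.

Answer: A B C E F G H J K

Derivation:
Roots: F
Mark F: refs=J, marked=F
Mark J: refs=E C C, marked=F J
Mark E: refs=H null K, marked=E F J
Mark C: refs=B G, marked=C E F J
Mark H: refs=K null, marked=C E F H J
Mark K: refs=C H, marked=C E F H J K
Mark B: refs=C, marked=B C E F H J K
Mark G: refs=null A, marked=B C E F G H J K
Mark A: refs=C, marked=A B C E F G H J K
Unmarked (collected): D I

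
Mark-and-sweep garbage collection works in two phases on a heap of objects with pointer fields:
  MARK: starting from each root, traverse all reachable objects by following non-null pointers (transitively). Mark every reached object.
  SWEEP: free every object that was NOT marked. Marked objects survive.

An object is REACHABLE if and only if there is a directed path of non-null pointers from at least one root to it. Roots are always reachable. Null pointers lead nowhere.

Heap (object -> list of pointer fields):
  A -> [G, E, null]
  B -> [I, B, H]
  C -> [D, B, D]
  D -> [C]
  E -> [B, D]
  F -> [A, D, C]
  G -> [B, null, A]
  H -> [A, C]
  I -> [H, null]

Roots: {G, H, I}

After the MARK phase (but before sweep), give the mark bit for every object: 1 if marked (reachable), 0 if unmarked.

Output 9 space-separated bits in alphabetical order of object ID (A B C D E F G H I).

Answer: 1 1 1 1 1 0 1 1 1

Derivation:
Roots: G H I
Mark G: refs=B null A, marked=G
Mark H: refs=A C, marked=G H
Mark I: refs=H null, marked=G H I
Mark B: refs=I B H, marked=B G H I
Mark A: refs=G E null, marked=A B G H I
Mark C: refs=D B D, marked=A B C G H I
Mark E: refs=B D, marked=A B C E G H I
Mark D: refs=C, marked=A B C D E G H I
Unmarked (collected): F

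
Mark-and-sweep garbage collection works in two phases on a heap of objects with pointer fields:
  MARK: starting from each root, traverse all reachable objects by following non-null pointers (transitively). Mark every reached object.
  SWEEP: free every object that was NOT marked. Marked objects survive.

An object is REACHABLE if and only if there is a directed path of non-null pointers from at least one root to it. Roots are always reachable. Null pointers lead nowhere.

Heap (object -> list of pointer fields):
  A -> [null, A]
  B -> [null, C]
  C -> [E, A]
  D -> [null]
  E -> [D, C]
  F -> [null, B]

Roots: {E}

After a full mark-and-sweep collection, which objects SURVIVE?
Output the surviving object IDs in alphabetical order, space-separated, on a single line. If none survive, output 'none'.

Roots: E
Mark E: refs=D C, marked=E
Mark D: refs=null, marked=D E
Mark C: refs=E A, marked=C D E
Mark A: refs=null A, marked=A C D E
Unmarked (collected): B F

Answer: A C D E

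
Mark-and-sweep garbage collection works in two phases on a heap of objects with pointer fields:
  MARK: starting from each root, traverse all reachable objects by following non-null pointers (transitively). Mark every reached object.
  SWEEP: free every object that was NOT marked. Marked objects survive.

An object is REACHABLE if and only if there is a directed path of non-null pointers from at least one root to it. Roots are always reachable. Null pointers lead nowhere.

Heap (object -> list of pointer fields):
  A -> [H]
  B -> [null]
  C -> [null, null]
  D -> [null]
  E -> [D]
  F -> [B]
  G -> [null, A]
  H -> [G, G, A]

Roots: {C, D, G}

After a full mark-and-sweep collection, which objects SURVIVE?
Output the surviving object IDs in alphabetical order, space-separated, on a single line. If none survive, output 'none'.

Roots: C D G
Mark C: refs=null null, marked=C
Mark D: refs=null, marked=C D
Mark G: refs=null A, marked=C D G
Mark A: refs=H, marked=A C D G
Mark H: refs=G G A, marked=A C D G H
Unmarked (collected): B E F

Answer: A C D G H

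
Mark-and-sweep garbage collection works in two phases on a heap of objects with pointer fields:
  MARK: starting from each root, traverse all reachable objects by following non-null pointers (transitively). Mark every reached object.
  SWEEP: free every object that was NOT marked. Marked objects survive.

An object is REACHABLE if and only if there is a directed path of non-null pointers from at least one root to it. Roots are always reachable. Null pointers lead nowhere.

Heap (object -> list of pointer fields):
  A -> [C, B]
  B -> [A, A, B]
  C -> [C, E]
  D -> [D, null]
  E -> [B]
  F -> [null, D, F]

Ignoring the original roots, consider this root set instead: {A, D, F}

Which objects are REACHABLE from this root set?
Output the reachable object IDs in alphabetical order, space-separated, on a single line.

Roots: A D F
Mark A: refs=C B, marked=A
Mark D: refs=D null, marked=A D
Mark F: refs=null D F, marked=A D F
Mark C: refs=C E, marked=A C D F
Mark B: refs=A A B, marked=A B C D F
Mark E: refs=B, marked=A B C D E F
Unmarked (collected): (none)

Answer: A B C D E F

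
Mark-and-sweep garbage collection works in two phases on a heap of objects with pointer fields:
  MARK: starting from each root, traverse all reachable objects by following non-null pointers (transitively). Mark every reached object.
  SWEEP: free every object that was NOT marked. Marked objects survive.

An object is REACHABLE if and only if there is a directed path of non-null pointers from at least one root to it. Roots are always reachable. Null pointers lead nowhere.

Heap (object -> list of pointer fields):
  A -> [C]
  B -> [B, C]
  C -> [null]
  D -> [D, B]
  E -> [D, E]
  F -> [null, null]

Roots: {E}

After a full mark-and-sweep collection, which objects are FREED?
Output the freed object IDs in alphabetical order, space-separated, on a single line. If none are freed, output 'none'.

Roots: E
Mark E: refs=D E, marked=E
Mark D: refs=D B, marked=D E
Mark B: refs=B C, marked=B D E
Mark C: refs=null, marked=B C D E
Unmarked (collected): A F

Answer: A F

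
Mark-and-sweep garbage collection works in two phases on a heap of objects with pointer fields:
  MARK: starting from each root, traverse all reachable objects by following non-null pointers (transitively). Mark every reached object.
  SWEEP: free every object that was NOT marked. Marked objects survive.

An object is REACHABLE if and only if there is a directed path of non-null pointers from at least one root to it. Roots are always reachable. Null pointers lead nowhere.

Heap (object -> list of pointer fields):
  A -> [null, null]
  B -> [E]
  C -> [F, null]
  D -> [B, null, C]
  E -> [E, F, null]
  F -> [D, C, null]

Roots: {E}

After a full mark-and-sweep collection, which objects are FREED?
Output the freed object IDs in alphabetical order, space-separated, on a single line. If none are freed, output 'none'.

Roots: E
Mark E: refs=E F null, marked=E
Mark F: refs=D C null, marked=E F
Mark D: refs=B null C, marked=D E F
Mark C: refs=F null, marked=C D E F
Mark B: refs=E, marked=B C D E F
Unmarked (collected): A

Answer: A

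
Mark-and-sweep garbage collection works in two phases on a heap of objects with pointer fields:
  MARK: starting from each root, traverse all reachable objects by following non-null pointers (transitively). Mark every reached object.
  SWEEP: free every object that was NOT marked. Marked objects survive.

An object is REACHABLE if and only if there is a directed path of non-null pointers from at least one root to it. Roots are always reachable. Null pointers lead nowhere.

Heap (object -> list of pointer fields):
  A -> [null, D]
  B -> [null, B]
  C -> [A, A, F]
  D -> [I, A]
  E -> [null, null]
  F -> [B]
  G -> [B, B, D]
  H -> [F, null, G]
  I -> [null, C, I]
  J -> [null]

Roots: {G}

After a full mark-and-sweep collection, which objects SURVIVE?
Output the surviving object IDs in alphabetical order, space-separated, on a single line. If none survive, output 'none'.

Roots: G
Mark G: refs=B B D, marked=G
Mark B: refs=null B, marked=B G
Mark D: refs=I A, marked=B D G
Mark I: refs=null C I, marked=B D G I
Mark A: refs=null D, marked=A B D G I
Mark C: refs=A A F, marked=A B C D G I
Mark F: refs=B, marked=A B C D F G I
Unmarked (collected): E H J

Answer: A B C D F G I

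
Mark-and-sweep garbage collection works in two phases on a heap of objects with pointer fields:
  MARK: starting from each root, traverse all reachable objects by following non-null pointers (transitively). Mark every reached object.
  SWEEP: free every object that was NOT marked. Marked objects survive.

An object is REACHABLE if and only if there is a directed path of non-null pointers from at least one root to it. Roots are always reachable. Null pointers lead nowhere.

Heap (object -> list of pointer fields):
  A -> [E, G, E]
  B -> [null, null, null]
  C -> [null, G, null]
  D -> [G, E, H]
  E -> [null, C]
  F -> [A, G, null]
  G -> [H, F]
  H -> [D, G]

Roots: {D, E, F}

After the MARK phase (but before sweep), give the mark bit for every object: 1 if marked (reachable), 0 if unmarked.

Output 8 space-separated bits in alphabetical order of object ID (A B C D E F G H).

Answer: 1 0 1 1 1 1 1 1

Derivation:
Roots: D E F
Mark D: refs=G E H, marked=D
Mark E: refs=null C, marked=D E
Mark F: refs=A G null, marked=D E F
Mark G: refs=H F, marked=D E F G
Mark H: refs=D G, marked=D E F G H
Mark C: refs=null G null, marked=C D E F G H
Mark A: refs=E G E, marked=A C D E F G H
Unmarked (collected): B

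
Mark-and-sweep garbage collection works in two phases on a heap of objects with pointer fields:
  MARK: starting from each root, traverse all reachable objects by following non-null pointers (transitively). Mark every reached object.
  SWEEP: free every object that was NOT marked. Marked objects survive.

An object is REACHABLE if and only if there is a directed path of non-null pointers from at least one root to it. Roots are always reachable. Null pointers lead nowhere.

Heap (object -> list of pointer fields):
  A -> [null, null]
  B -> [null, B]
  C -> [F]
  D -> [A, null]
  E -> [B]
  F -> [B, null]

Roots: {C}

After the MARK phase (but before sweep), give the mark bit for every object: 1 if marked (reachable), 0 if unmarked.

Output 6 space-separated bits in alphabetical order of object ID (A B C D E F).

Roots: C
Mark C: refs=F, marked=C
Mark F: refs=B null, marked=C F
Mark B: refs=null B, marked=B C F
Unmarked (collected): A D E

Answer: 0 1 1 0 0 1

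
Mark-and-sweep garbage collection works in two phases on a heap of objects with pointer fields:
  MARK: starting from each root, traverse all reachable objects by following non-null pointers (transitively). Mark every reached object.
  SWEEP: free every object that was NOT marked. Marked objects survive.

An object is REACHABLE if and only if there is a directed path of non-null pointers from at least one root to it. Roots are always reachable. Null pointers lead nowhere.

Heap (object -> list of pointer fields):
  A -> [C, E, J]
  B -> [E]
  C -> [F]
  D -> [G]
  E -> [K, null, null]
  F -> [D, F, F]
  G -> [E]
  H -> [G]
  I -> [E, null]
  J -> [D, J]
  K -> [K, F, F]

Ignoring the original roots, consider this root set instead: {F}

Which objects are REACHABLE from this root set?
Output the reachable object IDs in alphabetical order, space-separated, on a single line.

Answer: D E F G K

Derivation:
Roots: F
Mark F: refs=D F F, marked=F
Mark D: refs=G, marked=D F
Mark G: refs=E, marked=D F G
Mark E: refs=K null null, marked=D E F G
Mark K: refs=K F F, marked=D E F G K
Unmarked (collected): A B C H I J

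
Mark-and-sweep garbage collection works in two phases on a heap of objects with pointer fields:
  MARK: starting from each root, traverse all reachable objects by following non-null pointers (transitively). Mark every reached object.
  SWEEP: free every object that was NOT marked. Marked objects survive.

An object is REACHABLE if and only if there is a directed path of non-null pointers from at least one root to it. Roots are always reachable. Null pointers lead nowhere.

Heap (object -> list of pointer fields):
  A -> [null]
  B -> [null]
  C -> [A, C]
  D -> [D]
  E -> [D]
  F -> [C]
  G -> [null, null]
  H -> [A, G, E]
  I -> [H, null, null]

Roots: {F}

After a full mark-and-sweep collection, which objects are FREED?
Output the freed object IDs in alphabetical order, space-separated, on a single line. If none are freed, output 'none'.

Answer: B D E G H I

Derivation:
Roots: F
Mark F: refs=C, marked=F
Mark C: refs=A C, marked=C F
Mark A: refs=null, marked=A C F
Unmarked (collected): B D E G H I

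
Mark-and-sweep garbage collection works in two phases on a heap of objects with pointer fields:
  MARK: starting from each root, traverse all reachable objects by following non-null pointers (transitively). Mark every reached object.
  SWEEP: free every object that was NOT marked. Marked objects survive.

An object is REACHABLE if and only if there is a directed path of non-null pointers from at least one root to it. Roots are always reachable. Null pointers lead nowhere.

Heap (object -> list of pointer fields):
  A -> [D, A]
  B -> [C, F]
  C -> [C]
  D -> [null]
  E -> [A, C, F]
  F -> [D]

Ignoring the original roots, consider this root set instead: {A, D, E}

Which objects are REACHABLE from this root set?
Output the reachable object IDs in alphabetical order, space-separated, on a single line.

Roots: A D E
Mark A: refs=D A, marked=A
Mark D: refs=null, marked=A D
Mark E: refs=A C F, marked=A D E
Mark C: refs=C, marked=A C D E
Mark F: refs=D, marked=A C D E F
Unmarked (collected): B

Answer: A C D E F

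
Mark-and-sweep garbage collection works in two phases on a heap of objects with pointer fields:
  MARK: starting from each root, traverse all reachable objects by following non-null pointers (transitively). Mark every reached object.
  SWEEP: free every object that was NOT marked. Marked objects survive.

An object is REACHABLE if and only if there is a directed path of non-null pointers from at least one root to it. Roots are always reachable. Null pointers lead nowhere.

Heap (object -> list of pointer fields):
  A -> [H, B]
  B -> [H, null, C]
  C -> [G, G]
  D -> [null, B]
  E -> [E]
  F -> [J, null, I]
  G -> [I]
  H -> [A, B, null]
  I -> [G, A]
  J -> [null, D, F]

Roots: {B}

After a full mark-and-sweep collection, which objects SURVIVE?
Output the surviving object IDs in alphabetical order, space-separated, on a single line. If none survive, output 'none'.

Answer: A B C G H I

Derivation:
Roots: B
Mark B: refs=H null C, marked=B
Mark H: refs=A B null, marked=B H
Mark C: refs=G G, marked=B C H
Mark A: refs=H B, marked=A B C H
Mark G: refs=I, marked=A B C G H
Mark I: refs=G A, marked=A B C G H I
Unmarked (collected): D E F J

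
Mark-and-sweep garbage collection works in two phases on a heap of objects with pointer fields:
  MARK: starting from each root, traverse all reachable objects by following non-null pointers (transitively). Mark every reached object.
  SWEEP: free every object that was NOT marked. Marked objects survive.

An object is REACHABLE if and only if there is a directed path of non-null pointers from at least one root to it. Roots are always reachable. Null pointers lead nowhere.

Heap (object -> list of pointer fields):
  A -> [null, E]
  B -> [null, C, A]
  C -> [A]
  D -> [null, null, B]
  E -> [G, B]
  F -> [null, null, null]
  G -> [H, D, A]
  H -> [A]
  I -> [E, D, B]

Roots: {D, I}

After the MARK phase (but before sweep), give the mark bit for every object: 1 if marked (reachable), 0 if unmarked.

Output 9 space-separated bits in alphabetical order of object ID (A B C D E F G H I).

Roots: D I
Mark D: refs=null null B, marked=D
Mark I: refs=E D B, marked=D I
Mark B: refs=null C A, marked=B D I
Mark E: refs=G B, marked=B D E I
Mark C: refs=A, marked=B C D E I
Mark A: refs=null E, marked=A B C D E I
Mark G: refs=H D A, marked=A B C D E G I
Mark H: refs=A, marked=A B C D E G H I
Unmarked (collected): F

Answer: 1 1 1 1 1 0 1 1 1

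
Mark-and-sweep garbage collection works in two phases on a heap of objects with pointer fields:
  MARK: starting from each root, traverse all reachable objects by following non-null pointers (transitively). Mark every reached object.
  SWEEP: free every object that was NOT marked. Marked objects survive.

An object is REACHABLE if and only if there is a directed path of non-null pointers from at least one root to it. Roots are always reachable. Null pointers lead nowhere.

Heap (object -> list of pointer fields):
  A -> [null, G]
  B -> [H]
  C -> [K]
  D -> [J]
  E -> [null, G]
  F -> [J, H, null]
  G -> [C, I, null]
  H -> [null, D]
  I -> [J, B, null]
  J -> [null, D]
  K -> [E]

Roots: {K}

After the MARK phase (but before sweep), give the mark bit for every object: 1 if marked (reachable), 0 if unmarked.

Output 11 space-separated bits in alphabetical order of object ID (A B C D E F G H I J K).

Answer: 0 1 1 1 1 0 1 1 1 1 1

Derivation:
Roots: K
Mark K: refs=E, marked=K
Mark E: refs=null G, marked=E K
Mark G: refs=C I null, marked=E G K
Mark C: refs=K, marked=C E G K
Mark I: refs=J B null, marked=C E G I K
Mark J: refs=null D, marked=C E G I J K
Mark B: refs=H, marked=B C E G I J K
Mark D: refs=J, marked=B C D E G I J K
Mark H: refs=null D, marked=B C D E G H I J K
Unmarked (collected): A F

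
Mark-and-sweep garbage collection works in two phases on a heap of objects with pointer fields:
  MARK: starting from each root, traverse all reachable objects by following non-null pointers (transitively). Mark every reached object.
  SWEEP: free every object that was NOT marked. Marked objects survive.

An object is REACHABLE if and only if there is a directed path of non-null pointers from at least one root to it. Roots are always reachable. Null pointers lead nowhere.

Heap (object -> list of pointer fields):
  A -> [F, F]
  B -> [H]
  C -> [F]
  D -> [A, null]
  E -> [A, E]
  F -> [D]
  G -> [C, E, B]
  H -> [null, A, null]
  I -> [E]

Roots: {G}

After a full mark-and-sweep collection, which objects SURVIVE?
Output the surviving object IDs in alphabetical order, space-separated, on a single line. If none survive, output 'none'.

Answer: A B C D E F G H

Derivation:
Roots: G
Mark G: refs=C E B, marked=G
Mark C: refs=F, marked=C G
Mark E: refs=A E, marked=C E G
Mark B: refs=H, marked=B C E G
Mark F: refs=D, marked=B C E F G
Mark A: refs=F F, marked=A B C E F G
Mark H: refs=null A null, marked=A B C E F G H
Mark D: refs=A null, marked=A B C D E F G H
Unmarked (collected): I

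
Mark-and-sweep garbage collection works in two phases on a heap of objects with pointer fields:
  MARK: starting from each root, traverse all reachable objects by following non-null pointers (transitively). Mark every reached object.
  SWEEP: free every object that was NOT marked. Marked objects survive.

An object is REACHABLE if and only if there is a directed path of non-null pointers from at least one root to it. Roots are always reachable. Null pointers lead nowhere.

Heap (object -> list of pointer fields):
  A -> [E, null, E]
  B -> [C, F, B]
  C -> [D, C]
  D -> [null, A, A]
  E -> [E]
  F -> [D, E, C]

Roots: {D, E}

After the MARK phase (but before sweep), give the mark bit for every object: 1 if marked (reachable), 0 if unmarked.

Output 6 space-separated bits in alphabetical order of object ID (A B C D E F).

Answer: 1 0 0 1 1 0

Derivation:
Roots: D E
Mark D: refs=null A A, marked=D
Mark E: refs=E, marked=D E
Mark A: refs=E null E, marked=A D E
Unmarked (collected): B C F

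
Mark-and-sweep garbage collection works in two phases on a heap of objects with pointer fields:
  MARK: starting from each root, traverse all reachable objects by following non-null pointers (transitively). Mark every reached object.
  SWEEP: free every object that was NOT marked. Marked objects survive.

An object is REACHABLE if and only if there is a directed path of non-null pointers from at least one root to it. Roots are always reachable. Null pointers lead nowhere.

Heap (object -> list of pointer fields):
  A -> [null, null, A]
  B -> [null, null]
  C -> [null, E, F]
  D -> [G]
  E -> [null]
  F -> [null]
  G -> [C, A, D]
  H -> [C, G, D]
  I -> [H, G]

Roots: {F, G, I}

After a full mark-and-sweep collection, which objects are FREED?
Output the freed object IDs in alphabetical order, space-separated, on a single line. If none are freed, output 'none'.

Roots: F G I
Mark F: refs=null, marked=F
Mark G: refs=C A D, marked=F G
Mark I: refs=H G, marked=F G I
Mark C: refs=null E F, marked=C F G I
Mark A: refs=null null A, marked=A C F G I
Mark D: refs=G, marked=A C D F G I
Mark H: refs=C G D, marked=A C D F G H I
Mark E: refs=null, marked=A C D E F G H I
Unmarked (collected): B

Answer: B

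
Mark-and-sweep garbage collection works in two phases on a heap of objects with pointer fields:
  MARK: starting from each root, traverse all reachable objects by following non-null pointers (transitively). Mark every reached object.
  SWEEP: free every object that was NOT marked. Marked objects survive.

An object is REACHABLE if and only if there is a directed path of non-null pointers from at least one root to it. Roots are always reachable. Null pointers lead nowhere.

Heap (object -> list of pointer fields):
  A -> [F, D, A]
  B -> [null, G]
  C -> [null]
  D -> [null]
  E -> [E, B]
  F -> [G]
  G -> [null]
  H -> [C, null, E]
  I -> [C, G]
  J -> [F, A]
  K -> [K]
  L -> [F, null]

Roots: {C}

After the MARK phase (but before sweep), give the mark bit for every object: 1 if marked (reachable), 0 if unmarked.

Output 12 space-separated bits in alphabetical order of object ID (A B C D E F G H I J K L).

Answer: 0 0 1 0 0 0 0 0 0 0 0 0

Derivation:
Roots: C
Mark C: refs=null, marked=C
Unmarked (collected): A B D E F G H I J K L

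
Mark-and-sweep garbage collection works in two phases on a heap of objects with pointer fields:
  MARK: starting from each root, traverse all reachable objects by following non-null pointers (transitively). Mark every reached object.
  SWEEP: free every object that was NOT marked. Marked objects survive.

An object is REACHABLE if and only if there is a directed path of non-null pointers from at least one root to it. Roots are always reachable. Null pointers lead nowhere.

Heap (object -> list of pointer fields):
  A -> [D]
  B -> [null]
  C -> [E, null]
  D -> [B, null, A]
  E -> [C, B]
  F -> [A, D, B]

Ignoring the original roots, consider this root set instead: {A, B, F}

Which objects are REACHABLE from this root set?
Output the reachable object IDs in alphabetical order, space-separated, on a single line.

Roots: A B F
Mark A: refs=D, marked=A
Mark B: refs=null, marked=A B
Mark F: refs=A D B, marked=A B F
Mark D: refs=B null A, marked=A B D F
Unmarked (collected): C E

Answer: A B D F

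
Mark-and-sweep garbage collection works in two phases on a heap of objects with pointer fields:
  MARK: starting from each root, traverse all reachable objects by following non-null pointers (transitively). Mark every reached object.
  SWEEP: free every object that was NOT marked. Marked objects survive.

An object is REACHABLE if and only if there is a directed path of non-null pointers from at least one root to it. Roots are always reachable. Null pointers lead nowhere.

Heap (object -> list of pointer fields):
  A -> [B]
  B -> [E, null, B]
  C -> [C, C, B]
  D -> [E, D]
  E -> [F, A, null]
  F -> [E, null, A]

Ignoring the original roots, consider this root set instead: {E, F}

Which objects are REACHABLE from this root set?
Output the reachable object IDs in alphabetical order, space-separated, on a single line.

Answer: A B E F

Derivation:
Roots: E F
Mark E: refs=F A null, marked=E
Mark F: refs=E null A, marked=E F
Mark A: refs=B, marked=A E F
Mark B: refs=E null B, marked=A B E F
Unmarked (collected): C D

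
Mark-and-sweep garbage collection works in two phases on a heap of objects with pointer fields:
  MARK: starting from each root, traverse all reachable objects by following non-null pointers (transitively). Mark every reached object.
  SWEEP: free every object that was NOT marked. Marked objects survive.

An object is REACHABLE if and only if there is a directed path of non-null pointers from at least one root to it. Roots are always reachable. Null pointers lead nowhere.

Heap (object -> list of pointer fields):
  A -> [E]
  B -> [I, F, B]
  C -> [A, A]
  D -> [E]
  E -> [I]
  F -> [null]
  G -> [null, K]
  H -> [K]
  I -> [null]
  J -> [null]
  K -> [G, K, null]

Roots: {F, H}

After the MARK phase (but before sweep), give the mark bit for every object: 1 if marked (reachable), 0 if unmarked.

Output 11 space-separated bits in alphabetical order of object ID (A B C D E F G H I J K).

Roots: F H
Mark F: refs=null, marked=F
Mark H: refs=K, marked=F H
Mark K: refs=G K null, marked=F H K
Mark G: refs=null K, marked=F G H K
Unmarked (collected): A B C D E I J

Answer: 0 0 0 0 0 1 1 1 0 0 1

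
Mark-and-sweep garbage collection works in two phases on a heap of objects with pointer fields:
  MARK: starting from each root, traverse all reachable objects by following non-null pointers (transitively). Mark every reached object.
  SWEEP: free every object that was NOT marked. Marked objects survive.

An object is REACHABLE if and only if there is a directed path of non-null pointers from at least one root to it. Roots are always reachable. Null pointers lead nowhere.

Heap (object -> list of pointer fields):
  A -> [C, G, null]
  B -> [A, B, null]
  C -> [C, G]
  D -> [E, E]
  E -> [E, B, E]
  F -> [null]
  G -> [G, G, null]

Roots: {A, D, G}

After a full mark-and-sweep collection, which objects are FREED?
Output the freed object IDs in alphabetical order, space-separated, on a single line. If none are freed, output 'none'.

Roots: A D G
Mark A: refs=C G null, marked=A
Mark D: refs=E E, marked=A D
Mark G: refs=G G null, marked=A D G
Mark C: refs=C G, marked=A C D G
Mark E: refs=E B E, marked=A C D E G
Mark B: refs=A B null, marked=A B C D E G
Unmarked (collected): F

Answer: F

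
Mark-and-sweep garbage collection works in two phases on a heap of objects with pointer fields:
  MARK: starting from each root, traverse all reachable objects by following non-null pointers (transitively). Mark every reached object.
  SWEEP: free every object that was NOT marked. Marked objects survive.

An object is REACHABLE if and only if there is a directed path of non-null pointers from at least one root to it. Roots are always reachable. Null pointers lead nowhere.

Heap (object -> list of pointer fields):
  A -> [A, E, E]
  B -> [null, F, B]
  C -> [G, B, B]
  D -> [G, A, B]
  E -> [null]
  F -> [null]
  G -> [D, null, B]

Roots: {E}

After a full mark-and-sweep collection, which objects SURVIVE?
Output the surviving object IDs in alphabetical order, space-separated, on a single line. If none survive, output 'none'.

Roots: E
Mark E: refs=null, marked=E
Unmarked (collected): A B C D F G

Answer: E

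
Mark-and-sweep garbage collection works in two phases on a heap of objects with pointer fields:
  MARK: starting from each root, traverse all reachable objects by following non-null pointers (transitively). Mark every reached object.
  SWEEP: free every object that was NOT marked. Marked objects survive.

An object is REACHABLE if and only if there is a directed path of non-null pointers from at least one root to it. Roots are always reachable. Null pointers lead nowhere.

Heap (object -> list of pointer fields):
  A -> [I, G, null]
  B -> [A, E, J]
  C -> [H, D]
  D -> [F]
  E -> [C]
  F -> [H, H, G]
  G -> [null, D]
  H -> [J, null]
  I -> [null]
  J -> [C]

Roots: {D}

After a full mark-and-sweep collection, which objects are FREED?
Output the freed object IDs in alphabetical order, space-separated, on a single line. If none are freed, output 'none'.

Answer: A B E I

Derivation:
Roots: D
Mark D: refs=F, marked=D
Mark F: refs=H H G, marked=D F
Mark H: refs=J null, marked=D F H
Mark G: refs=null D, marked=D F G H
Mark J: refs=C, marked=D F G H J
Mark C: refs=H D, marked=C D F G H J
Unmarked (collected): A B E I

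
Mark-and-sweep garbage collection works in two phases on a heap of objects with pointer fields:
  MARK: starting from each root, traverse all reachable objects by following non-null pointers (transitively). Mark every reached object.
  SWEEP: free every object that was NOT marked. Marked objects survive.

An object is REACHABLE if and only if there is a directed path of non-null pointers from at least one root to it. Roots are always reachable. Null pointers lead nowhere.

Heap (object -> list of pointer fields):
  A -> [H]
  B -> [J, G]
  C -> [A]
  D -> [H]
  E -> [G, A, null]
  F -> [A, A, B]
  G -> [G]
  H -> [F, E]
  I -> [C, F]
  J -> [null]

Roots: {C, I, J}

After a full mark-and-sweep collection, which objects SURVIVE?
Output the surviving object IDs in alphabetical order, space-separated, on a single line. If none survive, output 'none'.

Roots: C I J
Mark C: refs=A, marked=C
Mark I: refs=C F, marked=C I
Mark J: refs=null, marked=C I J
Mark A: refs=H, marked=A C I J
Mark F: refs=A A B, marked=A C F I J
Mark H: refs=F E, marked=A C F H I J
Mark B: refs=J G, marked=A B C F H I J
Mark E: refs=G A null, marked=A B C E F H I J
Mark G: refs=G, marked=A B C E F G H I J
Unmarked (collected): D

Answer: A B C E F G H I J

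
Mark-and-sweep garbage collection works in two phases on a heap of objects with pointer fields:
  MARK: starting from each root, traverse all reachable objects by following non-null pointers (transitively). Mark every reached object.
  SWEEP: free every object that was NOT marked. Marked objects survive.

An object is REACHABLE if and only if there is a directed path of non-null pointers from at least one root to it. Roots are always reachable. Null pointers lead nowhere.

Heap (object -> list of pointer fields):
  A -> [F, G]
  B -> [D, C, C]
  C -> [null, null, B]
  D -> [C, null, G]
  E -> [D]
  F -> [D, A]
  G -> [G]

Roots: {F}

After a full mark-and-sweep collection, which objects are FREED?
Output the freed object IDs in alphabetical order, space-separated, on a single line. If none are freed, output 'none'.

Roots: F
Mark F: refs=D A, marked=F
Mark D: refs=C null G, marked=D F
Mark A: refs=F G, marked=A D F
Mark C: refs=null null B, marked=A C D F
Mark G: refs=G, marked=A C D F G
Mark B: refs=D C C, marked=A B C D F G
Unmarked (collected): E

Answer: E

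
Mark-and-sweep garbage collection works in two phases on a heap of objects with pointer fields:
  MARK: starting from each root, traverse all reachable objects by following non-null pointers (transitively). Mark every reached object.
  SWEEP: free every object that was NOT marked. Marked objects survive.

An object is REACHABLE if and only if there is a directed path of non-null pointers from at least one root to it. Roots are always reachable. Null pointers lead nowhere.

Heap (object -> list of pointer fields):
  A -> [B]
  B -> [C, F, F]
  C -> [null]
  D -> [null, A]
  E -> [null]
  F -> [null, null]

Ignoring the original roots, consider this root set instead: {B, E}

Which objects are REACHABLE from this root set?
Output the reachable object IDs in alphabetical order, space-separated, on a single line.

Answer: B C E F

Derivation:
Roots: B E
Mark B: refs=C F F, marked=B
Mark E: refs=null, marked=B E
Mark C: refs=null, marked=B C E
Mark F: refs=null null, marked=B C E F
Unmarked (collected): A D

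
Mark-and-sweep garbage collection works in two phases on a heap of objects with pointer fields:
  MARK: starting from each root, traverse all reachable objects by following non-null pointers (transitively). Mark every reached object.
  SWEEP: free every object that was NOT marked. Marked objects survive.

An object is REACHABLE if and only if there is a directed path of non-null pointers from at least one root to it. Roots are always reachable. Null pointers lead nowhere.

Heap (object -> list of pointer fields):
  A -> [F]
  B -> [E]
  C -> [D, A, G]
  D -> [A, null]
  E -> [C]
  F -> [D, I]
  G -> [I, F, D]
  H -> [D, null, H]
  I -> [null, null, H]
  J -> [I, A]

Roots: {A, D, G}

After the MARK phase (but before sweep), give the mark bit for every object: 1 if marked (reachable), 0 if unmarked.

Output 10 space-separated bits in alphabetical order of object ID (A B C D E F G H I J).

Roots: A D G
Mark A: refs=F, marked=A
Mark D: refs=A null, marked=A D
Mark G: refs=I F D, marked=A D G
Mark F: refs=D I, marked=A D F G
Mark I: refs=null null H, marked=A D F G I
Mark H: refs=D null H, marked=A D F G H I
Unmarked (collected): B C E J

Answer: 1 0 0 1 0 1 1 1 1 0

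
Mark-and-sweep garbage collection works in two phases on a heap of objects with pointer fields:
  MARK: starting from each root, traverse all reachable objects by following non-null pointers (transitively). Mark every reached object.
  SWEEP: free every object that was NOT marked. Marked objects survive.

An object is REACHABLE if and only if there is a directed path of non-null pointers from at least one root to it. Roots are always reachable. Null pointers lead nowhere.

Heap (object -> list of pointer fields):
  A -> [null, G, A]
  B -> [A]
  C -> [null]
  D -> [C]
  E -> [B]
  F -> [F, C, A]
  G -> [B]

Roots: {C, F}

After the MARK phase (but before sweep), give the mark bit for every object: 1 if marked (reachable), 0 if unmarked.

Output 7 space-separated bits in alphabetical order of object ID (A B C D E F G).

Roots: C F
Mark C: refs=null, marked=C
Mark F: refs=F C A, marked=C F
Mark A: refs=null G A, marked=A C F
Mark G: refs=B, marked=A C F G
Mark B: refs=A, marked=A B C F G
Unmarked (collected): D E

Answer: 1 1 1 0 0 1 1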